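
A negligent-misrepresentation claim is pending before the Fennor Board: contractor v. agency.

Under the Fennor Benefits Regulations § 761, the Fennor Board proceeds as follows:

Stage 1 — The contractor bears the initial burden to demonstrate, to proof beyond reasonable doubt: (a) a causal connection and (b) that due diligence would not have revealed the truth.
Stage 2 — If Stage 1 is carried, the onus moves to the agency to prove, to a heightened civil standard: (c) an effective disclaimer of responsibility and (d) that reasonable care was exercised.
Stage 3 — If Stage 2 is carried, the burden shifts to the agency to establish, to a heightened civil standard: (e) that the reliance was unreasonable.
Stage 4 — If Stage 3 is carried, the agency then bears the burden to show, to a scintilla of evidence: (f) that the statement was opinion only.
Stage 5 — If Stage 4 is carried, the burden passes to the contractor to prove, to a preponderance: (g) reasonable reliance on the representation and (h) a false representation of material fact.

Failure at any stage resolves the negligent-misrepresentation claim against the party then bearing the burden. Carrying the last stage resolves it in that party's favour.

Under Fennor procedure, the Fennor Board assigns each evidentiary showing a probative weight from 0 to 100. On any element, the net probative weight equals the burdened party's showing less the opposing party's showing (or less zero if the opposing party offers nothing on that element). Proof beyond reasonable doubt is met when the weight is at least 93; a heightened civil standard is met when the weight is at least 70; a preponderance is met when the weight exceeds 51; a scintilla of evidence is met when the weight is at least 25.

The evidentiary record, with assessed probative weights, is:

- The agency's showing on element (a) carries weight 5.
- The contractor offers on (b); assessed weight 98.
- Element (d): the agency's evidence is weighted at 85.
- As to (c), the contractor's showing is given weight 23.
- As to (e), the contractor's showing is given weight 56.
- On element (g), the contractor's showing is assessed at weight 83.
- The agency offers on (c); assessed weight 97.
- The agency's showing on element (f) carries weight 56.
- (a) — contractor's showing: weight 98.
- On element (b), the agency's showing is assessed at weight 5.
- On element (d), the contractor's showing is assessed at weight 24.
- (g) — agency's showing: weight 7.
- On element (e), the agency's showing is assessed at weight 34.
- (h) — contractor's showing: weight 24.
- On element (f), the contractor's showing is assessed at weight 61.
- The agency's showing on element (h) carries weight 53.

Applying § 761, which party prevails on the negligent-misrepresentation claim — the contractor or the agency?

Stage 1 (contractor, proof beyond reasonable doubt, weight is at least 93): (a) net 98−5=93 ≥ 93 — meets; (b) net 98−5=93 ≥ 93 — meets.
  Stage 1 carried; the burden shifts to the agency.
Stage 2 (agency, a heightened civil standard, weight is at least 70): (c) net 97−23=74 ≥ 70 — meets; (d) net 85−24=61 < 70 — fails.
  Not every element is met, so the agency fails to carry Stage 2.
The contractor prevails.

contractor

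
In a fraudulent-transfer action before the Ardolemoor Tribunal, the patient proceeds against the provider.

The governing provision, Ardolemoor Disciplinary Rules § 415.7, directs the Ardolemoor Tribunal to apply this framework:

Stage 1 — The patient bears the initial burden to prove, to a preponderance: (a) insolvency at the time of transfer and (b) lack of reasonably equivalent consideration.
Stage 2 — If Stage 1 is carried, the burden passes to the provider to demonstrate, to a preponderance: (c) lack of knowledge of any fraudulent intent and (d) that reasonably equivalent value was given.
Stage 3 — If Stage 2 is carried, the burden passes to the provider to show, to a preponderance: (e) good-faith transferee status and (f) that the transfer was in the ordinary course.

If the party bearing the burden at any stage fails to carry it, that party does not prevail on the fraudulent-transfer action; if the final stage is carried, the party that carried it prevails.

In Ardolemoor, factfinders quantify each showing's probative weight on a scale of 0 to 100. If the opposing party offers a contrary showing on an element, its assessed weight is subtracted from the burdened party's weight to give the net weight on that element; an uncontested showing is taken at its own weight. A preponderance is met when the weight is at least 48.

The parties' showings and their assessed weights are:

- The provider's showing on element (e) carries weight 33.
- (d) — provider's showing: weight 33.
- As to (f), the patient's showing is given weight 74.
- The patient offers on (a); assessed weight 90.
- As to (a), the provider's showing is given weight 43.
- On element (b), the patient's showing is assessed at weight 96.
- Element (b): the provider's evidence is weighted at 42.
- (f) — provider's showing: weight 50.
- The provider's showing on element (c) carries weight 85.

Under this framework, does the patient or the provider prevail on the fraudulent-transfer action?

provider

Stage 1 (patient, a preponderance, weight is at least 48): (a) net 90−43=47 < 48 — fails; (b) net 96−42=54 ≥ 48 — meets.
  The patient does not carry Stage 1.
The analysis ends at Stage 1; the provider prevails.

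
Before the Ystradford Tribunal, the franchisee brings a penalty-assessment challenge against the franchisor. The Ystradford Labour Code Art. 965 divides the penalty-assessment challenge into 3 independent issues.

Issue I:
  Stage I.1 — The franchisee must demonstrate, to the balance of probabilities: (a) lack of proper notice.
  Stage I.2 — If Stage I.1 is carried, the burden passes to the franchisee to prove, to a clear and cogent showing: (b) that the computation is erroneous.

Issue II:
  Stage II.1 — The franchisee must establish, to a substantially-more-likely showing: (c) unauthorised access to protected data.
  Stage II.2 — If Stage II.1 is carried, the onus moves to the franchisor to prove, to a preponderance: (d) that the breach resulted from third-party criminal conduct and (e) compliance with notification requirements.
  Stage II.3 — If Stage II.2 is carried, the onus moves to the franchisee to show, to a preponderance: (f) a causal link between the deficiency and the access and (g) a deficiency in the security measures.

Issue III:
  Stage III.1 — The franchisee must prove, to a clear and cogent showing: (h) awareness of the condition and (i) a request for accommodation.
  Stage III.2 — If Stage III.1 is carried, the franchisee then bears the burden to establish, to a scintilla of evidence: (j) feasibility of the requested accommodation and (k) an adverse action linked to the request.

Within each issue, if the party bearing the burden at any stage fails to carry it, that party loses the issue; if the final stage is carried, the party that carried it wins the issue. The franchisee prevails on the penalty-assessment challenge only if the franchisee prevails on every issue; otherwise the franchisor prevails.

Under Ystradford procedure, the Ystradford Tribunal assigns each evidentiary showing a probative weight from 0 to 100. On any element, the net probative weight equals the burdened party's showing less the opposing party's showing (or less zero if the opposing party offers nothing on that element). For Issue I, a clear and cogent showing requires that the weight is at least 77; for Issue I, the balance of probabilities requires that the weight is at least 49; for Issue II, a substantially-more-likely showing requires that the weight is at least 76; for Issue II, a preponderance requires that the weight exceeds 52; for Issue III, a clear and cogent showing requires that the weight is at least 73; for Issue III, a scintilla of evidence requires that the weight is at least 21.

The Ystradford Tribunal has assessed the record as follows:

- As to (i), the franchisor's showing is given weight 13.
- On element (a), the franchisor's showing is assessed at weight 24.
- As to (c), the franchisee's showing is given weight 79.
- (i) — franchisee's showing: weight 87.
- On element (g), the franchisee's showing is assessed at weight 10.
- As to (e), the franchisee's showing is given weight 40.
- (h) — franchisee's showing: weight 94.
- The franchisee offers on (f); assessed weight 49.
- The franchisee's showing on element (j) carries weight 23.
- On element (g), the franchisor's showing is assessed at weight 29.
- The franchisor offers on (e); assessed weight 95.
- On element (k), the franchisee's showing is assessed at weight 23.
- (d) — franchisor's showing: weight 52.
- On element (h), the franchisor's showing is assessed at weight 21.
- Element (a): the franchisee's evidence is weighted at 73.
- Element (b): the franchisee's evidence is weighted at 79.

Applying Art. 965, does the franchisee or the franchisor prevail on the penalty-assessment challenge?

franchisee

— Issue I —
Stage I.1 — burden on franchisee; standard: the balance of probabilities (weight is at least 49).
    (a): 73 − 24 = 49 ≥ 49 [met]
  Stage I.1 is satisfied; the franchisee continues to bear the burden.
Stage I.2 — burden on franchisee; standard: a clear and cogent showing (weight is at least 77).
    (b): 79 ≥ 77 [met]
  Stage I.2 carried; the final stage is satisfied.
Every stage carried; the franchisee prevails on this issue.
— Issue II —
At Stage II.1 the franchisee must meet a substantially-more-likely showing (weight is at least 76): on (c) the weight is 79, which does reach 76, so (c) meets the standard.
  The franchisee carries Stage II.1; the franchisor now bears the burden.
At Stage II.2 the franchisor must meet a preponderance (weight exceeds 52): on (d) the weight is 52, ≤ 52, so (d) does not meet the standard; on (e) the weight is 95 less the opposing 40 gives net 55, which does exceed 52, so (e) meets the standard.
  The franchisor does not carry Stage II.2.
The franchisee prevails on this issue.
— Issue III —
At Stage III.1 the franchisee must meet a clear and cogent showing (weight is at least 73): on (h) the weight is 94 less the opposing 21 gives net 73, ≥ 73, so (h) meets the standard; on (i) the weight is 87 less the opposing 13 gives net 74, which does reach 73, so (i) meets the standard.
  All elements met. The franchisee retains the burden for Stage III.2.
At Stage III.2 the franchisee must meet a scintilla of evidence (weight is at least 21): on (j) the weight is 23, ≥ 21, so (j) meets the standard; on (k) the weight is 23, ≥ 21, so (k) meets the standard.
  Stage III.2 carried; the final stage is satisfied.
With every stage satisfied, the franchisee prevails on this issue.
Per-issue: Issue I → franchisee; Issue II → franchisee; Issue III → franchisee. The franchisee must prevail on every issue; overall, the franchisee prevails.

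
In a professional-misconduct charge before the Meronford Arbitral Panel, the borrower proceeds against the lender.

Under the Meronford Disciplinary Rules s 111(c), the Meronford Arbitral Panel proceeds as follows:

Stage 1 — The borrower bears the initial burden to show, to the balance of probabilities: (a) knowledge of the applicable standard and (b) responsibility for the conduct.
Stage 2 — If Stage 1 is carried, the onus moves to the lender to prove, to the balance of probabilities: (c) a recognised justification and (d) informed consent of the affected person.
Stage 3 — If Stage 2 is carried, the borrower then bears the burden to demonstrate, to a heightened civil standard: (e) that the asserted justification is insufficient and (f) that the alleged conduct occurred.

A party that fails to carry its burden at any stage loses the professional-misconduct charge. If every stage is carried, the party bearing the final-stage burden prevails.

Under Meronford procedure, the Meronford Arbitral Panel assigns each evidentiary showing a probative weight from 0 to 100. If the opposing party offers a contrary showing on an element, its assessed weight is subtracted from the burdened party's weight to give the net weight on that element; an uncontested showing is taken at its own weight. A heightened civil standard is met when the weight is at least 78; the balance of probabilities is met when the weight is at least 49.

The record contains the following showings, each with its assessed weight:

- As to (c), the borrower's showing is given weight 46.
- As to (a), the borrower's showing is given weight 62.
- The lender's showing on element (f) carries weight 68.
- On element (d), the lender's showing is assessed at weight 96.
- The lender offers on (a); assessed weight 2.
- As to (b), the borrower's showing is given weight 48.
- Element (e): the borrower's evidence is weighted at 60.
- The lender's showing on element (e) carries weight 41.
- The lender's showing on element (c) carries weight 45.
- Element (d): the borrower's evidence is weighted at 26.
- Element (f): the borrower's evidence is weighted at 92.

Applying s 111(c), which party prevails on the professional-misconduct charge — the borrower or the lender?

At Stage 1 the borrower must meet the balance of probabilities (weight is at least 49): on (a) the weight is 62 less the opposing 2 gives net 60, which does reach 49, so (a) meets the standard; on (b) the weight is 48, < 49, so (b) does not meet the standard.
  The borrower does not carry Stage 1.
The analysis ends at Stage 1; the lender prevails.

lender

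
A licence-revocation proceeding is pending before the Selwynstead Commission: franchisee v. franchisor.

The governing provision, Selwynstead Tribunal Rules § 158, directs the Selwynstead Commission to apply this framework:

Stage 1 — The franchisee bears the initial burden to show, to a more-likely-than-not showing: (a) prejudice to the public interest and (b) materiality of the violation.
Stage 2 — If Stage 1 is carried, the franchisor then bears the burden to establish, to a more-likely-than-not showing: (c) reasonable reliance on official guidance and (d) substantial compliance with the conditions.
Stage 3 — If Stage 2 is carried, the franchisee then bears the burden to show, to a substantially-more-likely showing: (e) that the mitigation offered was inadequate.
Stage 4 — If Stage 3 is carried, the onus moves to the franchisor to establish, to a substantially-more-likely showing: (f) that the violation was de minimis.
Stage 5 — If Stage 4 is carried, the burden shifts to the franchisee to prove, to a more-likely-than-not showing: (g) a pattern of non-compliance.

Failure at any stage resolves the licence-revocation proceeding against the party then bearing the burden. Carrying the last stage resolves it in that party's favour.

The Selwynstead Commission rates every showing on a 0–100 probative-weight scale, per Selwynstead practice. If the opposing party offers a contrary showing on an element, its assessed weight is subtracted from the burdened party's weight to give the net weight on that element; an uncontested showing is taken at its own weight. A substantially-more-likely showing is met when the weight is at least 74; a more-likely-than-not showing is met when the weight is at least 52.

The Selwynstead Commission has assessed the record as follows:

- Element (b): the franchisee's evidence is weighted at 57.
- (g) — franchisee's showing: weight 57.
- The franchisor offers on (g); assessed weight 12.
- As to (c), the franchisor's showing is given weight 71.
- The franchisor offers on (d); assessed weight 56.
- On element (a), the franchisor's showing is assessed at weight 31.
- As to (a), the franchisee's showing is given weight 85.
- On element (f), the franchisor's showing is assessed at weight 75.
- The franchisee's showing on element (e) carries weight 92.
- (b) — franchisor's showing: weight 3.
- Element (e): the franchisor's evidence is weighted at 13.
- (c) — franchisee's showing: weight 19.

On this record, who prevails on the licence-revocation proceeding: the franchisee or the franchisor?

Stage 1 (franchisee, a more-likely-than-not showing, weight is at least 52): (a) net 85−31=54 ≥ 52 — meets; (b) net 57−3=54 ≥ 52 — meets.
  Stage 1 is satisfied; the onus moves to the franchisor.
Stage 2 (franchisor, a more-likely-than-not showing, weight is at least 52): (c) net 71−19=52 ≥ 52 — meets; (d) 56 ≥ 52 — meets.
  Stage 2 carried; the burden shifts to the franchisee.
Stage 3 (franchisee, a substantially-more-likely showing, weight is at least 74): (e) net 92−13=79 ≥ 74 — meets.
  Stage 3 carried; the burden shifts to the franchisor.
Stage 4 (franchisor, a substantially-more-likely showing, weight is at least 74): (f) 75 ≥ 74 — meets.
  The franchisor carries Stage 4; the franchisee now bears the burden.
Stage 5 (franchisee, a more-likely-than-not showing, weight is at least 52): (g) net 57−12=45 < 52 — fails.
  Stage 5 not carried; the franchisee fails its burden.
The franchisor prevails.

franchisor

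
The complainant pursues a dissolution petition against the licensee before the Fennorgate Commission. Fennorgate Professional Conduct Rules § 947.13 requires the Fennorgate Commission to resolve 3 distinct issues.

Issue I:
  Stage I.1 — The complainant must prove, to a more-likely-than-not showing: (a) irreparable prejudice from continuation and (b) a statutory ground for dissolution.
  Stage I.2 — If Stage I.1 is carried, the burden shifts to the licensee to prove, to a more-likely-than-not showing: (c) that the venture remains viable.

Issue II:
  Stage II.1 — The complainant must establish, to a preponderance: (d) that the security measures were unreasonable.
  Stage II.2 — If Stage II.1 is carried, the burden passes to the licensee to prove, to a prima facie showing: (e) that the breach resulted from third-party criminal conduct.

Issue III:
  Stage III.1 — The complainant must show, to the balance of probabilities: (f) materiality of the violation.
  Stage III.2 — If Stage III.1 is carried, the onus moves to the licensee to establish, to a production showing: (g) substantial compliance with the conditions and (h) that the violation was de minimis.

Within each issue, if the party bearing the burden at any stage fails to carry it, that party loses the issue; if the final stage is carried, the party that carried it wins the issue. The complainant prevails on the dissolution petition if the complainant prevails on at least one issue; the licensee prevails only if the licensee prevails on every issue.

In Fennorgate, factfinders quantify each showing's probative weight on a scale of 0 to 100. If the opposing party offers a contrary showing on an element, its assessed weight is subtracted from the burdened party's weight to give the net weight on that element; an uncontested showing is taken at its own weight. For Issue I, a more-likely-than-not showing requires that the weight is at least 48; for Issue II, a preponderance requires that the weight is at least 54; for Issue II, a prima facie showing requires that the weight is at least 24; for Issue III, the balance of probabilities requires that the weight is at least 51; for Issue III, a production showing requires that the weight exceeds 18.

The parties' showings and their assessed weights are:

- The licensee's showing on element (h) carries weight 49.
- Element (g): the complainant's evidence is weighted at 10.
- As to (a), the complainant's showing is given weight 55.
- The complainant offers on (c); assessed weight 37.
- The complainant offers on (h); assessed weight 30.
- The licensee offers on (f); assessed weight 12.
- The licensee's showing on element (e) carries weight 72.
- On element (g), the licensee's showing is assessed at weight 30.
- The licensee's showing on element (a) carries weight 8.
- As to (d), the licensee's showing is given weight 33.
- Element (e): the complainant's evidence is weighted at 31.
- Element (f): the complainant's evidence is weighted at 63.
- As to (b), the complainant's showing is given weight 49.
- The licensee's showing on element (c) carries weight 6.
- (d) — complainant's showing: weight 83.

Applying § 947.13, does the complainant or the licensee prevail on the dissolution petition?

— Issue I —
Stage I.1 — burden on complainant; standard: a more-likely-than-not showing (weight is at least 48).
    (a): 55 − 8 = 47 < 48 [not met]
    (b): 49 ≥ 48 [met]
  The complainant does not carry Stage I.1.
The licensee prevails on this issue.
— Issue II —
At Stage II.1 the complainant must meet a preponderance (weight is at least 54): on (d) the weight is 83 less the opposing 33 gives net 50, which does not reach 54, so (d) does not meet the standard.
  Not every element is met, so the complainant fails to carry Stage II.1.
So the licensee prevails on this issue.
— Issue III —
Stage III.1 (complainant, the balance of probabilities, weight is at least 51): (f) net 63−12=51 ≥ 51 — meets.
  Stage III.1 carried; the burden shifts to the licensee.
Stage III.2 (licensee, a production showing, weight exceeds 18): (g) net 30−10=20 > 18 — meets; (h) net 49−30=19 > 18 — meets.
  Stage III.2 carried; the final stage is satisfied.
Every stage carried; the licensee prevails on this issue.
Per-issue: Issue I → licensee; Issue II → licensee; Issue III → licensee. The complainant must prevail on at least one issue; overall, the licensee prevails.

licensee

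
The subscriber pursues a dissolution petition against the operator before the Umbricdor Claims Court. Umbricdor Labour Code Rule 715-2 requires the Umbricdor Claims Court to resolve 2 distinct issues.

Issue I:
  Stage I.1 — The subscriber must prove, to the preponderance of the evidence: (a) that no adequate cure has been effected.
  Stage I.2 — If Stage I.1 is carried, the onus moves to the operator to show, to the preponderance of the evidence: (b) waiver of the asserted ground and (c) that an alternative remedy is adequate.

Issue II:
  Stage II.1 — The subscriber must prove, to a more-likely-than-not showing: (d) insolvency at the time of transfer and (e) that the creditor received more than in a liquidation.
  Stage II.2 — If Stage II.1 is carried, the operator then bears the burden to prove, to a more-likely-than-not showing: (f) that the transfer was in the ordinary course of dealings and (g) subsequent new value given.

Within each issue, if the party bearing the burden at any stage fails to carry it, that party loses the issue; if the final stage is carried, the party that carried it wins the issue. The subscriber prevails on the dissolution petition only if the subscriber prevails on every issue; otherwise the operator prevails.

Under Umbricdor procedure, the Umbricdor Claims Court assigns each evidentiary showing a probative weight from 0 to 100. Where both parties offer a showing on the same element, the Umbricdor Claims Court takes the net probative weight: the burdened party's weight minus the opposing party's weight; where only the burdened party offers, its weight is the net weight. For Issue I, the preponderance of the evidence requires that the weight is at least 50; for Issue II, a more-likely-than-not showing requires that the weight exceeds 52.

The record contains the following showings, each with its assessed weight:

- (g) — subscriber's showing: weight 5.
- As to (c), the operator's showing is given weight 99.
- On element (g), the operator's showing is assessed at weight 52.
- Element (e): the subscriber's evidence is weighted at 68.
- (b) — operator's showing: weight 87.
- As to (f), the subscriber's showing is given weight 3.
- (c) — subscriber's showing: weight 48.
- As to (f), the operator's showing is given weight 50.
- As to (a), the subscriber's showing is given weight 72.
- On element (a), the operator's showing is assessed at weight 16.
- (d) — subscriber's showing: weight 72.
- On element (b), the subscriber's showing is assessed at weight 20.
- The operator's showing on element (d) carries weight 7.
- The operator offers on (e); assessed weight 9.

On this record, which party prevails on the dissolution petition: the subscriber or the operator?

— Issue I —
Stage I.1 (subscriber, the preponderance of the evidence, weight is at least 50): (a) net 72−16=56 ≥ 50 — meets.
  Stage I.1 is satisfied; the onus moves to the operator.
Stage I.2 (operator, the preponderance of the evidence, weight is at least 50): (b) net 87−20=67 ≥ 50 — meets; (c) net 99−48=51 ≥ 50 — meets.
  Stage I.2 carried; the final stage is satisfied.
Every stage carried; the operator prevails on this issue.
— Issue II —
Stage II.1 (subscriber, a more-likely-than-not showing, weight exceeds 52): (d) net 72−7=65 > 52 — meets; (e) net 68−9=59 > 52 — meets.
  The subscriber carries Stage II.1; the operator now bears the burden.
Stage II.2 (operator, a more-likely-than-not showing, weight exceeds 52): (f) net 50−3=47 ≤ 52 — fails; (g) net 52−5=47 ≤ 52 — fails.
  Stage II.2 not carried; the operator fails its burden.
So the subscriber prevails on this issue.
Per-issue: Issue I → operator; Issue II → subscriber. The subscriber must prevail on every issue; overall, the operator prevails.

operator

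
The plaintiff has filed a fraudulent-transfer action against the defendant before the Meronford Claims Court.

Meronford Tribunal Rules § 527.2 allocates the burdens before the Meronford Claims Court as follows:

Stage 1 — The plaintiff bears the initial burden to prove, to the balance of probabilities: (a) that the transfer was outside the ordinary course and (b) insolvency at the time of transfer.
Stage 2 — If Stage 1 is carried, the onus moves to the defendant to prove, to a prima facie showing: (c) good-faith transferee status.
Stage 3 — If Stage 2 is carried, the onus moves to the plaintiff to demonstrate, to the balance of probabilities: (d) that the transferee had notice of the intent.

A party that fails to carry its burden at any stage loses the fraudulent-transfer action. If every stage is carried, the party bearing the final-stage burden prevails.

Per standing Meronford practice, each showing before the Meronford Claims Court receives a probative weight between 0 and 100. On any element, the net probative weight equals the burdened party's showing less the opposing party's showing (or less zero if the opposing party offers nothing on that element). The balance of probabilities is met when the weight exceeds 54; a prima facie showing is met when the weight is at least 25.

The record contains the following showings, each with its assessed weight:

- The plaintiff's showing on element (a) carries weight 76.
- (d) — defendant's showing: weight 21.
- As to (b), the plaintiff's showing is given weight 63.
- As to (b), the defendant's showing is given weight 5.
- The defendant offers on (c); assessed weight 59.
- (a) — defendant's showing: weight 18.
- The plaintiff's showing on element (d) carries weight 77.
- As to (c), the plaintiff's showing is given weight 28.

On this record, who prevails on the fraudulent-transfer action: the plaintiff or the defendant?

plaintiff

At Stage 1 the plaintiff must meet the balance of probabilities (weight exceeds 54): on (a) the weight is 76 less the opposing 18 gives net 58, > 54, so (a) meets the standard; on (b) the weight is 63 less the opposing 5 gives net 58, which does exceed 54, so (b) meets the standard.
  Stage 1 carried; the burden shifts to the defendant.
At Stage 2 the defendant must meet a prima facie showing (weight is at least 25): on (c) the weight is 59 less the opposing 28 gives net 31, which does reach 25, so (c) meets the standard.
  The defendant carries Stage 2; the plaintiff now bears the burden.
At Stage 3 the plaintiff must meet the balance of probabilities (weight exceeds 54): on (d) the weight is 77 less the opposing 21 gives net 56, > 54, so (d) meets the standard.
  Stage 3 carried; the final stage is satisfied.
Every stage carried; the plaintiff prevails.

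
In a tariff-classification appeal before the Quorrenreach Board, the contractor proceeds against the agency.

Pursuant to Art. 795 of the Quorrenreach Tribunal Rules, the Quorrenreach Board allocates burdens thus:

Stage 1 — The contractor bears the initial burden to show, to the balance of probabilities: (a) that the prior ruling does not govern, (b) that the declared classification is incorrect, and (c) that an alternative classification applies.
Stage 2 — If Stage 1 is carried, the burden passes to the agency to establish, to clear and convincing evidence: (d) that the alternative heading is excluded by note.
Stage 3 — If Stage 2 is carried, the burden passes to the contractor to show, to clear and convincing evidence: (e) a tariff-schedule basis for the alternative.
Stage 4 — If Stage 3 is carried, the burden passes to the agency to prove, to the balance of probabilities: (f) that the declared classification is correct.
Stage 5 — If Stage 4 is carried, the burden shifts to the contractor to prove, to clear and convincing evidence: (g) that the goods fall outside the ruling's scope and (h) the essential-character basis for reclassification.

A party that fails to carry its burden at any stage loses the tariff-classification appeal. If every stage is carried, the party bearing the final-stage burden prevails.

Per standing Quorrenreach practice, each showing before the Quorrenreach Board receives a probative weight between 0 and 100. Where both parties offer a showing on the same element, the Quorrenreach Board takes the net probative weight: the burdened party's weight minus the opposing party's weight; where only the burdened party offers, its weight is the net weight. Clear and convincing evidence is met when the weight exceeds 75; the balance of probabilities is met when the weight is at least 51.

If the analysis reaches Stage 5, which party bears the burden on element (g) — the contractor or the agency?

contractor

Stage 5's rule assigns the burden to the contractor (to clear and convincing evidence).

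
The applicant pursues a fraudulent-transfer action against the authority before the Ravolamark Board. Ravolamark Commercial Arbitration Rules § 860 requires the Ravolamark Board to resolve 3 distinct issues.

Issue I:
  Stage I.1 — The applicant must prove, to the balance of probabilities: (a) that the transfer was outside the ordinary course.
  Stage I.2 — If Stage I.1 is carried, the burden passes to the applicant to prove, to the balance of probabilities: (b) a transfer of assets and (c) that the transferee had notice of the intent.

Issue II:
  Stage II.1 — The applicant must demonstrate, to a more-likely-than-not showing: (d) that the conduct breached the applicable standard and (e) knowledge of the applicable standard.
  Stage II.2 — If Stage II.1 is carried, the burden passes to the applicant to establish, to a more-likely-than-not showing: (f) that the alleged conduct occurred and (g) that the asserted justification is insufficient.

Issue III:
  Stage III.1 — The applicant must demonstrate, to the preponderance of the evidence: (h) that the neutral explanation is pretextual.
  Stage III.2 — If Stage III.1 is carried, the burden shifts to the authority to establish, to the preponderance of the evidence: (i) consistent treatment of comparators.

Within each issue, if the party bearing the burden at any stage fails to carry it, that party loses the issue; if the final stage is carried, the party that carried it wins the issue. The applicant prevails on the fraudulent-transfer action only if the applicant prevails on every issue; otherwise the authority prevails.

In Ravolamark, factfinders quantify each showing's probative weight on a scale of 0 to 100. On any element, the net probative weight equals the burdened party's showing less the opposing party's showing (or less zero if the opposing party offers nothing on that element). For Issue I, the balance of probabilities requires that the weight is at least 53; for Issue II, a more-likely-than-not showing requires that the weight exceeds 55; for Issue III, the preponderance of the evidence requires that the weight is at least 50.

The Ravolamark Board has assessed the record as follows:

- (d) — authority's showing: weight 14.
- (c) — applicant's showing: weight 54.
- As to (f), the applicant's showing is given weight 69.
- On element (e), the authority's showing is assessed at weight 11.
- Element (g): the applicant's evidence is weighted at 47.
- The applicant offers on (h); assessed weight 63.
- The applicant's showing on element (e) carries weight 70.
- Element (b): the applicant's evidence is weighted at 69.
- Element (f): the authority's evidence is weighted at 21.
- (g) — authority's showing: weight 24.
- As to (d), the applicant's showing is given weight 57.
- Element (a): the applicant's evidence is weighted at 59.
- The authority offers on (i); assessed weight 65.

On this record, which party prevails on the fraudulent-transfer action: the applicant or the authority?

authority

— Issue I —
At Stage I.1 the applicant must meet the balance of probabilities (weight is at least 53): on (a) the weight is 59, ≥ 53, so (a) meets the standard.
  All elements met. The applicant retains the burden for Stage I.2.
At Stage I.2 the applicant must meet the balance of probabilities (weight is at least 53): on (b) the weight is 69, ≥ 53, so (b) meets the standard; on (c) the weight is 54, which does reach 53, so (c) meets the standard.
  All elements met at the final stage.
Every stage carried; the applicant prevails on this issue.
— Issue II —
Stage II.1 — burden on applicant; standard: a more-likely-than-not showing (weight exceeds 55).
    (d): 57 − 14 = 43 ≤ 55 [not met]
    (e): 70 − 11 = 59 > 55 [met]
  The applicant does not carry Stage II.1.
The authority prevails on this issue.
— Issue III —
Stage III.1 — burden on applicant; standard: the preponderance of the evidence (weight is at least 50).
    (h): 63 ≥ 50 [met]
  Stage III.1 carried; the burden shifts to the authority.
Stage III.2 — burden on authority; standard: the preponderance of the evidence (weight is at least 50).
    (i): 65 ≥ 50 [met]
  All elements met at the final stage.
With every stage satisfied, the authority prevails on this issue.
Per-issue: Issue I → applicant; Issue II → authority; Issue III → authority. The applicant must prevail on every issue; overall, the authority prevails.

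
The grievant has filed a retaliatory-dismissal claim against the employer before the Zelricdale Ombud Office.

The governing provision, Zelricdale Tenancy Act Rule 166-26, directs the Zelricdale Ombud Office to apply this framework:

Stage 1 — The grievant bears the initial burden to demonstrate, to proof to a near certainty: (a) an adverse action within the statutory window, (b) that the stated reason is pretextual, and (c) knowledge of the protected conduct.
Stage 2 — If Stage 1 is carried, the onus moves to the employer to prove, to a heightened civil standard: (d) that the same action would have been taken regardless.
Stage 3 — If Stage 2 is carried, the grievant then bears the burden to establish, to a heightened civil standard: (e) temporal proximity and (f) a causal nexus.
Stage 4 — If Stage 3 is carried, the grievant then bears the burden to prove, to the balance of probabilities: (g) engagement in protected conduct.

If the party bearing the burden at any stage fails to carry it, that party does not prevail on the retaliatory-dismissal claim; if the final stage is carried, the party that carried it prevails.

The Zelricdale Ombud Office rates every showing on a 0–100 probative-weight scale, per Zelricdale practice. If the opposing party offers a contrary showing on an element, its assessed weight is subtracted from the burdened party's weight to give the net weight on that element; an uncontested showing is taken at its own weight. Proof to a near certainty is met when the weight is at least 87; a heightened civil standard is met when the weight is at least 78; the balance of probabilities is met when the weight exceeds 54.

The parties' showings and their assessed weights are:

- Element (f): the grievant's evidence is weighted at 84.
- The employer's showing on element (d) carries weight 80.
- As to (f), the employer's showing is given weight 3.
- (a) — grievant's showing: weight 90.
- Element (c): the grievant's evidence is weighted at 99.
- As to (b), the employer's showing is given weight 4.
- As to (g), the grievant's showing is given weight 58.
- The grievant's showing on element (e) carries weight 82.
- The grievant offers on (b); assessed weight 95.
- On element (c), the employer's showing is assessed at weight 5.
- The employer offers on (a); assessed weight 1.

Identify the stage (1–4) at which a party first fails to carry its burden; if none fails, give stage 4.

stage 4

Stage 1 — burden on grievant; standard: proof to a near certainty (weight is at least 87).
    (a): 90 − 1 = 89 ≥ 87 [met]
    (b): 95 − 4 = 91 ≥ 87 [met]
    (c): 99 − 5 = 94 ≥ 87 [met]
  The grievant carries Stage 1; the employer now bears the burden.
Stage 2 — burden on employer; standard: a heightened civil standard (weight is at least 78).
    (d): 80 ≥ 78 [met]
  All elements met. The burden passes to the grievant.
Stage 3 — burden on grievant; standard: a heightened civil standard (weight is at least 78).
    (e): 82 ≥ 78 [met]
    (f): 84 − 3 = 81 ≥ 78 [met]
  All elements met. The grievant retains the burden for Stage 4.
Stage 4 — burden on grievant; standard: the balance of probabilities (weight exceeds 54).
    (g): 58 > 54 [met]
  The grievant carries the last stage.
All stages carried — the grievant prevails.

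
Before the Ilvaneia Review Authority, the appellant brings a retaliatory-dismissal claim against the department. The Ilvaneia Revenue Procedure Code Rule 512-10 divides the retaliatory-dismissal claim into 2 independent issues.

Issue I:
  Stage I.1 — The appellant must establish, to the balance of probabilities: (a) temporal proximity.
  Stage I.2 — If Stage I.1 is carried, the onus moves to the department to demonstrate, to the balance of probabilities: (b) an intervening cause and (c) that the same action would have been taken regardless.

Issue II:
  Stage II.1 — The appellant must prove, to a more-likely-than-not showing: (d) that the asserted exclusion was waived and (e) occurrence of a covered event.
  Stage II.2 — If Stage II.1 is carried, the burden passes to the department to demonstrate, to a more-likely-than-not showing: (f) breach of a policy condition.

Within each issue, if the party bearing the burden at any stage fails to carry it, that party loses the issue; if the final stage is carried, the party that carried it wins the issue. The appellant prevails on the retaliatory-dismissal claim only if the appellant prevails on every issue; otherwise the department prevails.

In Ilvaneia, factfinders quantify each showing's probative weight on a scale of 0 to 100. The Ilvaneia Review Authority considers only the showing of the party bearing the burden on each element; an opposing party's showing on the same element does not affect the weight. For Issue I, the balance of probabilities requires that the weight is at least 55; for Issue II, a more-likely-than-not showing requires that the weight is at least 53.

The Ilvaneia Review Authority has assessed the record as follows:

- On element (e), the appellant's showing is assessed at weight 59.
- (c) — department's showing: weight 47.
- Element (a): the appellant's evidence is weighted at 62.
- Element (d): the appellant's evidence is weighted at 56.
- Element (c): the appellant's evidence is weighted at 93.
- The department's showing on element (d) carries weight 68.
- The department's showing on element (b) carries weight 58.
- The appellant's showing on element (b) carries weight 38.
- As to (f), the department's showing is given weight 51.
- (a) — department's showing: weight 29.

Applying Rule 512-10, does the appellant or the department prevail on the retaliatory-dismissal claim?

— Issue I —
Stage I.1 (appellant, the balance of probabilities, weight is at least 55): (a) 62 (department's 29 disregarded) ≥ 55 — meets.
  The appellant carries Stage I.1; the department now bears the burden.
Stage I.2 (department, the balance of probabilities, weight is at least 55): (b) 58 (appellant's 38 disregarded) ≥ 55 — meets; (c) 47 (appellant's 93 disregarded) < 55 — fails.
  Stage I.2 not carried; the department fails its burden.
The analysis ends at Stage I.2; the appellant prevails on this issue.
— Issue II —
Stage II.1 — burden on appellant; standard: a more-likely-than-not showing (weight is at least 53).
    (d): 56 (department's 68 disregarded) ≥ 53 [met]
    (e): 59 ≥ 53 [met]
  The appellant carries Stage II.1; the department now bears the burden.
Stage II.2 — burden on department; standard: a more-likely-than-not showing (weight is at least 53).
    (f): 51 < 53 [not met]
  Stage II.2 not carried; the department fails its burden.
The appellant prevails on this issue.
Per-issue: Issue I → appellant; Issue II → appellant. The appellant must prevail on every issue; overall, the appellant prevails.

appellant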